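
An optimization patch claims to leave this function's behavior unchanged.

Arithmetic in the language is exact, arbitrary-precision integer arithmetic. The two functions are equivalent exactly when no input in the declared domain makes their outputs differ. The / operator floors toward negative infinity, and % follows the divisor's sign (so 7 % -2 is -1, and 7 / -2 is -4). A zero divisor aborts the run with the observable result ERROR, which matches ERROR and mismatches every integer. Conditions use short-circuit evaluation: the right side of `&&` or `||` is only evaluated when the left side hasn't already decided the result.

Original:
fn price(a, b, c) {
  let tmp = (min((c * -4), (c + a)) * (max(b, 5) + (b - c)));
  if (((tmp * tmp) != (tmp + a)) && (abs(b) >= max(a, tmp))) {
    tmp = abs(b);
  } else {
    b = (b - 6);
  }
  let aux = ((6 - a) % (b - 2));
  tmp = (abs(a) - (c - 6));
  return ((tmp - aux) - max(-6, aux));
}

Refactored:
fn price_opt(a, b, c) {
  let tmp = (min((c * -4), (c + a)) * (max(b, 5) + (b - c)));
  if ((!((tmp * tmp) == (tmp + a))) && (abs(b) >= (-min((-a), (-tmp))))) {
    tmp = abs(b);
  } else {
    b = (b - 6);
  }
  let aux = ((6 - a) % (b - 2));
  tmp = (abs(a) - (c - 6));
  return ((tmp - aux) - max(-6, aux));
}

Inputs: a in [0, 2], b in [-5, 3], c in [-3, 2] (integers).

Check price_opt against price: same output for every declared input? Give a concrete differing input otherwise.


Equivalent — the differences include boolean connective usage differs; also comparison usage differs; also min/max/abs usage differs, yet no declared input distinguishes the two.
Spot check at a=0, b=-3, c=-2 — price: tmp becomes -8; next (((tmp * tmp) != (tmp + a)) && (abs(b) >= max(a, tmp))) evaluates to true; next tmp becomes 3; next aux becomes -4; next tmp becomes 8; next final value 16. price_opt: tmp becomes -8; next ((!((tmp * tmp) == (tmp + a))) && (abs(b) >= (-min((-a), (-tmp))))) evaluates to true; next tmp becomes 3; next aux becomes -4; next tmp becomes 8; next final value 16. Both give 16.
Every one of the 162 inputs gives matching results.
verdict: equivalent


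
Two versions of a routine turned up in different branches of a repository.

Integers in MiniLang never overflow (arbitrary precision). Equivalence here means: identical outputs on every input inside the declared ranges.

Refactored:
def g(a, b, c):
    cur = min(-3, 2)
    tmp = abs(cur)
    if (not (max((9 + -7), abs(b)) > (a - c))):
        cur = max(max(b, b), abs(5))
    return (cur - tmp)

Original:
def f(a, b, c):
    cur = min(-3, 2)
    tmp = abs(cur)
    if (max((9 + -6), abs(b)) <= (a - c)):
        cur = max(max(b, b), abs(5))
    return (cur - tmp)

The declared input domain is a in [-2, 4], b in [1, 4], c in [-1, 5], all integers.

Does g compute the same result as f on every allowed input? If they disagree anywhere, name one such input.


The rewrite breaks on a=1, b=1, c=-1, where the results are -6 and 2.
f: cur = -3; tmp = 3; (max((9 + -6), abs(b)) <= (a - c)) -> false; return -6
g: cur = -3; tmp = 3; (not (max((9 + -7), abs(b)) > (a - c))) -> true; cur = 5; return 2
verdict: not equivalent; witness: a=1, b=1, c=-1


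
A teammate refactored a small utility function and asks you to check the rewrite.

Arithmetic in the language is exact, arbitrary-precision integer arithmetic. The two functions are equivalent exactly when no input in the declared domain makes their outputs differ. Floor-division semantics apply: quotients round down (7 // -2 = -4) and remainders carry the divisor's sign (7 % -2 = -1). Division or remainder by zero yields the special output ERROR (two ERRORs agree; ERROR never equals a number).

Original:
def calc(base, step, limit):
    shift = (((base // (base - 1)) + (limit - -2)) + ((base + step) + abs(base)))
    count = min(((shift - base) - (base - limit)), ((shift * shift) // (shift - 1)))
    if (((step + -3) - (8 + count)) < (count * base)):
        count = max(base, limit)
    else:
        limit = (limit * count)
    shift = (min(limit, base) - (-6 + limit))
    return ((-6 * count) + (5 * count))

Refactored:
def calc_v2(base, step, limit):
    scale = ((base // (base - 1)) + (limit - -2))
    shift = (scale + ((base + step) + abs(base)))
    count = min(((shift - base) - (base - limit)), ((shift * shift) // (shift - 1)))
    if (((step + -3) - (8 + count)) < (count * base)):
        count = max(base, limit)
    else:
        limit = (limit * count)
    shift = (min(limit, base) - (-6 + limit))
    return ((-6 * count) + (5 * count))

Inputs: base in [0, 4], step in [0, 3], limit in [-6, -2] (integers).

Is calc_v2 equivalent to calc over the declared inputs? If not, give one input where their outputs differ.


Side by side, the visible changes include: statement counts differ, local variable names differ.
Tracing base=3, step=1, limit=-4: calc: shift becomes 6; next count becomes -4; next (((step + -3) - (8 + count)) < (count * base)) evaluates to false; next limit becomes 16; next shift becomes -7; next final value 4 | calc_v2: scale becomes -1; next shift becomes 6; next count becomes -4; next (((step + -3) - (8 + count)) < (count * base)) evaluates to false; next limit becomes 16; next shift becomes -7; next final value 4 — matching result 4.
Sweeping the whole domain (100 inputs) finds no disagreement.
verdict: equivalent


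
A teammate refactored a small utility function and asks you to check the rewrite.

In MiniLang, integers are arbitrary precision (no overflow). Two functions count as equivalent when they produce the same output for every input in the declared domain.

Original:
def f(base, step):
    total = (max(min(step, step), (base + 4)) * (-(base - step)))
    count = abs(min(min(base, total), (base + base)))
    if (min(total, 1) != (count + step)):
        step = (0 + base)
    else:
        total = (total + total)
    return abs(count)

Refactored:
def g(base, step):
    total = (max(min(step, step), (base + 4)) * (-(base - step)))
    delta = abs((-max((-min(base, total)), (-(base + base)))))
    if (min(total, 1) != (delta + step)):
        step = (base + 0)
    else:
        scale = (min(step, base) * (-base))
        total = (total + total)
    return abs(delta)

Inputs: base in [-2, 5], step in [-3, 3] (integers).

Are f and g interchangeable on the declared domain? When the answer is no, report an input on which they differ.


This is a faithful refactor — arithmetic usage differs; also min/max/abs usage differs; also local variable names differ; also statement counts differ, but the computed results match everywhere.
One worked example (base=1, step=-2) — f: total becomes -15; next count becomes 15; next (min(total, 1) != (count + step)) evaluates to true; next step becomes 1; next final value 15; g: total becomes -15; next delta becomes 15; next (min(total, 1) != (delta + step)) evaluates to true; next step becomes 1; next final value 15; agreement on 15.
An exhaustive pass over the 56 declared inputs shows identical outputs.
verdict: equivalent


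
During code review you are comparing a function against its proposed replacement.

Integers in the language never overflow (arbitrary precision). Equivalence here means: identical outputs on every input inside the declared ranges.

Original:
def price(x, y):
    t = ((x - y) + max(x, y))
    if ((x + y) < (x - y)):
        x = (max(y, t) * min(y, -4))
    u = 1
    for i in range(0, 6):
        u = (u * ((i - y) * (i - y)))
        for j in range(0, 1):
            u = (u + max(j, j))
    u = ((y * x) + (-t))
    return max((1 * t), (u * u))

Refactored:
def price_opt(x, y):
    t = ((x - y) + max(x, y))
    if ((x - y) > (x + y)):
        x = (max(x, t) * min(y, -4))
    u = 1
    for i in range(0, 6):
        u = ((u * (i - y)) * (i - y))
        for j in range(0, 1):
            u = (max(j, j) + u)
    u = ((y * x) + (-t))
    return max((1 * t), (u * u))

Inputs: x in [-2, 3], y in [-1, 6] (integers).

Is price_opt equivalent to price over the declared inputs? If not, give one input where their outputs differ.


On input x=-2, y=-1, price returns 4 while price_opt returns 36.
verdict: not equivalent; witness: x=-2, y=-1


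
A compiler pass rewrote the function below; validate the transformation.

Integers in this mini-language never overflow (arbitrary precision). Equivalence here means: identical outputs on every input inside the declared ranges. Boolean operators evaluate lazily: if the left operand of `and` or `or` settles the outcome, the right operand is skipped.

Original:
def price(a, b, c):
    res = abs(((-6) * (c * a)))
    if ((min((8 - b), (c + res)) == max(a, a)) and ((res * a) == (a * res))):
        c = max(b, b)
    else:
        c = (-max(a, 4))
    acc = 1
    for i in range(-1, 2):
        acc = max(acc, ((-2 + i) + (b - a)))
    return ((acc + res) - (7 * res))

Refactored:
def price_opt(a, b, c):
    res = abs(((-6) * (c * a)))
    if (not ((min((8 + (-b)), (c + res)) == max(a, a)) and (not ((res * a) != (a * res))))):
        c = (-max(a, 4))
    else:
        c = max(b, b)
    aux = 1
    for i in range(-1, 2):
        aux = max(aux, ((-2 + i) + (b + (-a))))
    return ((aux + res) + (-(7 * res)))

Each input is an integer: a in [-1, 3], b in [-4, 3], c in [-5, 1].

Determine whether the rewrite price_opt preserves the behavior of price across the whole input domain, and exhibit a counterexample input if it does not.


Behavior is preserved: although comparison usage differs, plus boolean connective usage differs, plus local variable names differ, plus arithmetic usage differs, the outputs never diverge.
As a probe, take a=0, b=1, c=-3: price runs res := 0 | ((min((8 - b), (c + res)) == max(a, a)) and ((res * a) == (a * res))): false | c := -4 | acc := 1 | iter i=-1: | acc := 1 | iter i=0: | acc := 1 | iter i=1: | acc := 1 | result 1; price_opt runs res := 0 | (not ((min((8 + (-b)), (c + res)) == max(a, a)) and (not ((res * a) != (a * res))))): true | c := -4 | aux := 1 | iter i=-1: | aux := 1 | iter i=0: | aux := 1 | iter i=1: | aux := 1 | result 1; both end at 1.
Checked all 280 inputs in the declared domain: the outputs agree on every one.
verdict: equivalent


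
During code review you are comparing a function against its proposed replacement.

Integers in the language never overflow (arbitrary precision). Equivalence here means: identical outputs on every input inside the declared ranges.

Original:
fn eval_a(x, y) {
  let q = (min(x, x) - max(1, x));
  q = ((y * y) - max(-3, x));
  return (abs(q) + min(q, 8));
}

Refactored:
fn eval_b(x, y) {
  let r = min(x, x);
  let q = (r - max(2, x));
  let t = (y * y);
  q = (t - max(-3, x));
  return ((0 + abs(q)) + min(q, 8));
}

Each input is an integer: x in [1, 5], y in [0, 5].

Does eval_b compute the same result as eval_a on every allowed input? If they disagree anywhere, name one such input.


Although `1` became `2`, no input in the stated domain can expose it.
Tracing x=2, y=1: eval_a: q := 0 | q := -1 | result 0 | eval_b: r := 2 | q := 0 | t := 1 | q := -1 | result 0 — matching result 0.
Checked all 30 inputs in the declared domain: the outputs agree on every one.
verdict: equivalent


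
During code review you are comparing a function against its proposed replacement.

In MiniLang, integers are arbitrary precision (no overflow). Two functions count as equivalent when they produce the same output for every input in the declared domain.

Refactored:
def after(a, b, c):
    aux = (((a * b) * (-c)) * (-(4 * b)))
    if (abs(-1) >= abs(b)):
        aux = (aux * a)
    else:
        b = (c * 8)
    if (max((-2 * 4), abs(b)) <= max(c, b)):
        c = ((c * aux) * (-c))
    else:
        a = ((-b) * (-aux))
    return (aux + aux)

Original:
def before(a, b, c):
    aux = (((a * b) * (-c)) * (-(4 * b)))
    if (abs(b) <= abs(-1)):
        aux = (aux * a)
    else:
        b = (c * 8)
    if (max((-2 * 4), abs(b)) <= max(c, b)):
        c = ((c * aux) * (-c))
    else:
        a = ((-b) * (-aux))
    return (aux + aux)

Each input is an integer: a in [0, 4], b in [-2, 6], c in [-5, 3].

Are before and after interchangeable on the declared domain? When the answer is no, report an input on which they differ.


Reading the diff, among the changes: comparison usage differs.
Spot check at a=3, b=2, c=-5 — before: aux := -240 | (abs(b) <= abs(-1)): false | b := -40 | (max((-2 * 4), abs(b)) <= max(c, b)): false | a := 9600 | result -480. after: aux := -240 | (abs(-1) >= abs(b)): false | b := -40 | (max((-2 * 4), abs(b)) <= max(c, b)): false | a := 9600 | result -480. Both give -480.
Across all 405 domain points the two functions coincide.
verdict: equivalent


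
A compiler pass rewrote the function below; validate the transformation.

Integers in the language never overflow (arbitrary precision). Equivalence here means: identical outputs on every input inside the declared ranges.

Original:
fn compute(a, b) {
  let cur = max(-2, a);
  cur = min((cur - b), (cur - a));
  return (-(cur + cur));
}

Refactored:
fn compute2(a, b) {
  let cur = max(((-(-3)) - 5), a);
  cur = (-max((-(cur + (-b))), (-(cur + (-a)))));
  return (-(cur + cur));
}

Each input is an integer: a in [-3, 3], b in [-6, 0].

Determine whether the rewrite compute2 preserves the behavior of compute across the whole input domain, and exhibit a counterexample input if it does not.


Behavior is preserved: although arithmetic usage differs; also min/max/abs usage differs; also constant usage differs, the outputs never diverge.
Tracing a=3, b=-2: compute: cur = 3; cur = 0; return 0 | compute2: cur = 3; cur = 0; return 0 — matching result 0.
An exhaustive pass over the 49 declared inputs shows identical outputs.
verdict: equivalent


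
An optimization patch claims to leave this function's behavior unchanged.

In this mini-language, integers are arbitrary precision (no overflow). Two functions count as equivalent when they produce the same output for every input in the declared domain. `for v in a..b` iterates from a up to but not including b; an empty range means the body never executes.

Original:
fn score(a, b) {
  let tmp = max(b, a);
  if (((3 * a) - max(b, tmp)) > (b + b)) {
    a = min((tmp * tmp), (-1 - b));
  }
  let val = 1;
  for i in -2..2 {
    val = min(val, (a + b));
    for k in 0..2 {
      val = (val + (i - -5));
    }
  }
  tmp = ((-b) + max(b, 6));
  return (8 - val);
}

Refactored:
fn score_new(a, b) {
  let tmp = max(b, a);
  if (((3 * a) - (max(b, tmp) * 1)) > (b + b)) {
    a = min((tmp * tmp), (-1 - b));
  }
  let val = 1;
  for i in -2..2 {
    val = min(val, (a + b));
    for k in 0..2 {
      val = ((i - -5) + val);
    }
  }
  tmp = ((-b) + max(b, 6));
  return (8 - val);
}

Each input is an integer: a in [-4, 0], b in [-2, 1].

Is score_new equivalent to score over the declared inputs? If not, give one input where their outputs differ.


Side by side, the visible changes include: constant usage differs, and arithmetic usage differs.
Tracing a=-2, b=-2: score: tmp := -2 | (((3 * a) - max(b, tmp)) > (b + b)): false | val := 1 | iter i=-2: | val := -4 | iter k=0: | val := -1 | iter k=1: | val := 2 | iter i=-1: | val := -4 | iter k=0: | val := 0 | iter k=1: | val := 4 | iter i=0: | val := -4 | iter k=0: | val := 1 | iter k=1: | val := 6 | iter i=1: | val := -4 | iter k=0: | val := 2 | iter k=1: | val := 8 | tmp := 8 | result 0 | score_new: tmp := -2 | (((3 * a) - (max(b, tmp) * 1)) > (b + b)): false | val := 1 | iter i=-2: | val := -4 | iter k=0: | val := -1 | iter k=1: | val := 2 | iter i=-1: | val := -4 | iter k=0: | val := 0 | iter k=1: | val := 4 | iter i=0: | val := -4 | iter k=0: | val := 1 | iter k=1: | val := 6 | iter i=1: | val := -4 | iter k=0: | val := 2 | iter k=1: | val := 8 | tmp := 8 | result 0 — matching result 0.
An exhaustive pass over the 20 declared inputs shows identical outputs.
verdict: equivalent


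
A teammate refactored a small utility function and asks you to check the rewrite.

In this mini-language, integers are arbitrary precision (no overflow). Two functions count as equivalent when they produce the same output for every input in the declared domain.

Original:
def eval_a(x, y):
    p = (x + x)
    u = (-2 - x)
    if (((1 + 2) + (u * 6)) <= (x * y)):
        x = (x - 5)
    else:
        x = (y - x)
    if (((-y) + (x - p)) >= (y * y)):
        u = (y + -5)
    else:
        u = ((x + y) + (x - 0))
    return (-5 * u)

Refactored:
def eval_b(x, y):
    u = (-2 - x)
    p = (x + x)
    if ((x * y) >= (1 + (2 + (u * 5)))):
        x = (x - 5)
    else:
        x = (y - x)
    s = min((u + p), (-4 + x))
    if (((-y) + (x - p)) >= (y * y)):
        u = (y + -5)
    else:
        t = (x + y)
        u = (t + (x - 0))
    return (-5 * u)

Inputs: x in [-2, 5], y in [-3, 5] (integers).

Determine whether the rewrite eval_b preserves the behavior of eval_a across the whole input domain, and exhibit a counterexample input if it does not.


On input x=-1, y=3, eval_a returns 45 while eval_b returns -55.
verdict: not equivalent; witness: x=-1, y=3


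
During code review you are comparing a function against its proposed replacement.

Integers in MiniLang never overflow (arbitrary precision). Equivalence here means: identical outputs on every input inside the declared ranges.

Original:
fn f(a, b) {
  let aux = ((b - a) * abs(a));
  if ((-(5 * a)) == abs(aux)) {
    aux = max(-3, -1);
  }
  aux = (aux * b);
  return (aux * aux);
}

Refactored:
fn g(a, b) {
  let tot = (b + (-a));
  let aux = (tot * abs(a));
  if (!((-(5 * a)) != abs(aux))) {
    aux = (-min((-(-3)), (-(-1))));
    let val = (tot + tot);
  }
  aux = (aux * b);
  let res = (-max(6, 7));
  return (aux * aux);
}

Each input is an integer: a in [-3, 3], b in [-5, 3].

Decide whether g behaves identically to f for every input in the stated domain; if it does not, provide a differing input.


This is a faithful refactor — statement counts differ; and local variable names differ; and boolean connective usage differs; and min/max/abs usage differs; and comparison usage differs; and arithmetic usage differs; and constant usage differs, but the computed results match everywhere.
As a probe, take a=-2, b=-4: f runs aux=-4, then ((-(5 * a)) == abs(aux)) is false, then aux=16, then returns 256; g runs tot=-2, then aux=-4, then (!((-(5 * a)) != abs(aux))) is false, then aux=16, then res=-7, then returns 256; both end at 256.
An exhaustive pass over the 63 declared inputs shows identical outputs.
verdict: equivalent


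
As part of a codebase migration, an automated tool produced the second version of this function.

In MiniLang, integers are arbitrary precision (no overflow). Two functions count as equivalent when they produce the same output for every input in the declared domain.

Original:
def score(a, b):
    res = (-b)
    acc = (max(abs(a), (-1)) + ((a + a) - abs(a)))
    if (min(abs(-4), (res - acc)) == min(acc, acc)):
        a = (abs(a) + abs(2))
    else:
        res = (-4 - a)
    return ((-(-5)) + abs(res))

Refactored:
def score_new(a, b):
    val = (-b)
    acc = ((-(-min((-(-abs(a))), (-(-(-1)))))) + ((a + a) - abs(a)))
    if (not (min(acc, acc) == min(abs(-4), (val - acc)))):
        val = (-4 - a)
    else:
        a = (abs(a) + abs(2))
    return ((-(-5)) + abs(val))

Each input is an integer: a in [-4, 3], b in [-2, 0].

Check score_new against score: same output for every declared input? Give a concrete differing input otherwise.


Try a=0, b=0.
score: res = 0; acc = 0; (min(abs(-4), (res - acc)) == min(acc, acc)) -> true; a = 2; return 5
score_new: val = 0; acc = -1; (not (min(acc, acc) == min(abs(-4), (val - acc)))) -> true; val = -4; return 9
5 vs 9 — the two versions disagree here.
verdict: not equivalent; witness: a=0, b=0


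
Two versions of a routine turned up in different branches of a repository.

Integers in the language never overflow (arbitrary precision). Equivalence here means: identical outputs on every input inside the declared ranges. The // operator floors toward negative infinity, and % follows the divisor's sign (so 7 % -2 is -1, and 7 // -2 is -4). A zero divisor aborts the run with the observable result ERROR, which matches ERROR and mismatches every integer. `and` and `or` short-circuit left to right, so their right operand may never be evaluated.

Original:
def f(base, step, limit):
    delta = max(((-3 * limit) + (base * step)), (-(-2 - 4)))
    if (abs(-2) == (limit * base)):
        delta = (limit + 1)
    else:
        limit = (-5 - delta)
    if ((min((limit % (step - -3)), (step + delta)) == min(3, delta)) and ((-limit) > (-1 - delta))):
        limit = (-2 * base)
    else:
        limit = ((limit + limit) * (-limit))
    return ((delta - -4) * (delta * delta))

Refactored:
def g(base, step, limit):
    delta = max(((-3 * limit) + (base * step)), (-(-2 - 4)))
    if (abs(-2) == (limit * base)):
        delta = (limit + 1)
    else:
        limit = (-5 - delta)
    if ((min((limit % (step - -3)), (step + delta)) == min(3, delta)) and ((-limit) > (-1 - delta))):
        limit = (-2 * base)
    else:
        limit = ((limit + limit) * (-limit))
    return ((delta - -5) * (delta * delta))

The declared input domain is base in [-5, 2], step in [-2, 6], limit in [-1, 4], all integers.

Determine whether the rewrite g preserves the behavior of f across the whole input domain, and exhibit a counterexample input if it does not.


At base=-5, step=-2, limit=-1: f gives 2873, g gives 3042.
verdict: not equivalent; witness: base=-5, step=-2, limit=-1


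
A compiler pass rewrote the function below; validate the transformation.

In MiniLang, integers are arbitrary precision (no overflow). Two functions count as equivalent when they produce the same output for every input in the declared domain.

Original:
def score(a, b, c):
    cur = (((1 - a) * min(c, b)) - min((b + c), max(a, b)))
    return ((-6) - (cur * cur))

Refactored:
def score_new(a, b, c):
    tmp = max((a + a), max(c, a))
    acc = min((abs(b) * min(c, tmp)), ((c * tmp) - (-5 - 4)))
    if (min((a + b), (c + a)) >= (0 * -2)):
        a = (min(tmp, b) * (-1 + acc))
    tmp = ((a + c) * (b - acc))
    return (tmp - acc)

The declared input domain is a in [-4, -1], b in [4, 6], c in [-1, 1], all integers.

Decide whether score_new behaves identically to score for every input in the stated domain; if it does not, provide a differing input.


Input a=-4, b=4, c=-1: -70 from score versus -36 from score_new.
verdict: not equivalent; witness: a=-4, b=4, c=-1


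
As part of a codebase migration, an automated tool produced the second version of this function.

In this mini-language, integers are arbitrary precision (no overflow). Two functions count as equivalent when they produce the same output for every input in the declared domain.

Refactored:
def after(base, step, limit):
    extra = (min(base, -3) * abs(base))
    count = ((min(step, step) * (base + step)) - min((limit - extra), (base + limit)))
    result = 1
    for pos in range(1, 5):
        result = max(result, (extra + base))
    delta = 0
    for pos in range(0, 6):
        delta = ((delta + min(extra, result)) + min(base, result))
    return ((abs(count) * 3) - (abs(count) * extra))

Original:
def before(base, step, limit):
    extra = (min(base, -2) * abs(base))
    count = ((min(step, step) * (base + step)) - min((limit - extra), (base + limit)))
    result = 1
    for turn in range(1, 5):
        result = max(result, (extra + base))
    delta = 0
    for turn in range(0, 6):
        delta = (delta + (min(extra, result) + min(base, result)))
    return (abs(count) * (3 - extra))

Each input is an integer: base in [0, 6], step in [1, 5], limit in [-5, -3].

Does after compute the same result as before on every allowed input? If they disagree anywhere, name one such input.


Run the pair on base=1, step=1, limit=-5.
before: extra becomes -2; next count becomes 6; next result becomes 1; next at turn=1:; next result becomes 1; next at turn=2:; next result becomes 1; next at turn=3:; next result becomes 1; next at turn=4:; next result becomes 1; next delta becomes 0; next at turn=0:; next delta becomes -1; next at turn=1:; next delta becomes -2; next at turn=2:; next delta becomes -3; next at turn=3:; next delta becomes -4; next at turn=4:; next delta becomes -5; next at turn=5:; next delta becomes -6; next final value 30
after: extra becomes -3; next count becomes 6; next result becomes 1; next at pos=1:; next result becomes 1; next at pos=2:; next result becomes 1; next at pos=3:; next result becomes 1; next at pos=4:; next result becomes 1; next delta becomes 0; next at pos=0:; next delta becomes -2; next at pos=1:; next delta becomes -4; next at pos=2:; next delta becomes -6; next at pos=3:; next delta becomes -8; next at pos=4:; next delta becomes -10; next at pos=5:; next delta becomes -12; next final value 36
30 and 36 differ, so these are not the same function on this domain.
verdict: not equivalent; witness: base=1, step=1, limit=-5


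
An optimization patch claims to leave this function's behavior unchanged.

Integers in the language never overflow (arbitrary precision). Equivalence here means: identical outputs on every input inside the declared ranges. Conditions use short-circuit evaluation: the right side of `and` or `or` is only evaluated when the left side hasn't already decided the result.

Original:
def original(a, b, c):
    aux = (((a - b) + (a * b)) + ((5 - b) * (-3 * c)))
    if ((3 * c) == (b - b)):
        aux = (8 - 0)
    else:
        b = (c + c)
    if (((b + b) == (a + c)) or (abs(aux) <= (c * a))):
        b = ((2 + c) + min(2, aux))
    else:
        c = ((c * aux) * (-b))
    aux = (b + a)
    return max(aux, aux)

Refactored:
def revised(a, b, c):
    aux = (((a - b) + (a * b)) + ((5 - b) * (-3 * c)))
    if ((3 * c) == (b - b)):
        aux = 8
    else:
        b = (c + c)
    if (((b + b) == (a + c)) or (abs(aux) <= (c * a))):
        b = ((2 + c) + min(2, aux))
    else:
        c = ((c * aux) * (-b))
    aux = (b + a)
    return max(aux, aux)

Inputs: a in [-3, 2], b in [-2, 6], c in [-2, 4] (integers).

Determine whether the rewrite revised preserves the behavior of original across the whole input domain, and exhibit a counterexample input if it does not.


Reading the diff, among the changes: constant usage differs, and arithmetic usage differs.
As a probe, take a=0, b=-2, c=2: original runs aux=-40, then ((3 * c) == (b - b)) is false, then b=4, then (((b + b) == (a + c)) or (abs(aux) <= (c * a))) is false, then c=320, then aux=4, then returns 4; revised runs aux=-40, then ((3 * c) == (b - b)) is false, then b=4, then (((b + b) == (a + c)) or (abs(aux) <= (c * a))) is false, then c=320, then aux=4, then returns 4; both end at 4.
Sweeping the whole domain (378 inputs) finds no disagreement.
verdict: equivalent


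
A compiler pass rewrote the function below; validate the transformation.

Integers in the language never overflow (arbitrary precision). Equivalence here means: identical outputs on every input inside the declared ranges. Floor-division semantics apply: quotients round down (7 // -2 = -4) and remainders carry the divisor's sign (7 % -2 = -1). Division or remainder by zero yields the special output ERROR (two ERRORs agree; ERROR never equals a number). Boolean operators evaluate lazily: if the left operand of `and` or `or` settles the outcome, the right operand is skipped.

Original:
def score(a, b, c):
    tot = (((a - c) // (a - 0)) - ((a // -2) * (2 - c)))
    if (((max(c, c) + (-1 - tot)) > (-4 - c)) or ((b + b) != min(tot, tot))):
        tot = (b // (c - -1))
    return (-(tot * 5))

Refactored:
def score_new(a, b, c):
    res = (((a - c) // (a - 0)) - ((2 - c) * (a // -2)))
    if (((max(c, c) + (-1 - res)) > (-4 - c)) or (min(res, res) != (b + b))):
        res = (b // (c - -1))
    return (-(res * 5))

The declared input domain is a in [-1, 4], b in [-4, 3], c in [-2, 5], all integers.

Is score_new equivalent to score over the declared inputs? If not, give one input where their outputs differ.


Comparing the listings, the differences include: local variable names differ.
One worked example (a=3, b=-2, c=5) — score: tot := -7 | (((max(c, c) + (-1 - tot)) > (-4 - c)) or ((b + b) != min(tot, tot))): true | tot := -1 | result 5; score_new: res := -7 | (((max(c, c) + (-1 - res)) > (-4 - c)) or (min(res, res) != (b + b))): true | res := -1 | result 5; agreement on 5.
Checked all 384 inputs in the declared domain: the outputs agree on every one.
verdict: equivalent


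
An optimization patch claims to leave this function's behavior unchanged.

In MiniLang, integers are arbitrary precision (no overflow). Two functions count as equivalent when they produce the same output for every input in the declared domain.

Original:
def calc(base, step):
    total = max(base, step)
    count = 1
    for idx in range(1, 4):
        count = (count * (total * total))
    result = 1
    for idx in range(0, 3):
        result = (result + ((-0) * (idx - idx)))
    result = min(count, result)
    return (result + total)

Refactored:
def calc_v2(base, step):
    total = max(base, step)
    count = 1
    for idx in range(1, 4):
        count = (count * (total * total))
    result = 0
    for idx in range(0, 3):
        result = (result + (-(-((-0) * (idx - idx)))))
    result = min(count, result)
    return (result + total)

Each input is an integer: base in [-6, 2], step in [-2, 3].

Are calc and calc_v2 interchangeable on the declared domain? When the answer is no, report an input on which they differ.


At base=-6, step=-2: calc gives -1, calc_v2 gives -2.
verdict: not equivalent; witness: base=-6, step=-2


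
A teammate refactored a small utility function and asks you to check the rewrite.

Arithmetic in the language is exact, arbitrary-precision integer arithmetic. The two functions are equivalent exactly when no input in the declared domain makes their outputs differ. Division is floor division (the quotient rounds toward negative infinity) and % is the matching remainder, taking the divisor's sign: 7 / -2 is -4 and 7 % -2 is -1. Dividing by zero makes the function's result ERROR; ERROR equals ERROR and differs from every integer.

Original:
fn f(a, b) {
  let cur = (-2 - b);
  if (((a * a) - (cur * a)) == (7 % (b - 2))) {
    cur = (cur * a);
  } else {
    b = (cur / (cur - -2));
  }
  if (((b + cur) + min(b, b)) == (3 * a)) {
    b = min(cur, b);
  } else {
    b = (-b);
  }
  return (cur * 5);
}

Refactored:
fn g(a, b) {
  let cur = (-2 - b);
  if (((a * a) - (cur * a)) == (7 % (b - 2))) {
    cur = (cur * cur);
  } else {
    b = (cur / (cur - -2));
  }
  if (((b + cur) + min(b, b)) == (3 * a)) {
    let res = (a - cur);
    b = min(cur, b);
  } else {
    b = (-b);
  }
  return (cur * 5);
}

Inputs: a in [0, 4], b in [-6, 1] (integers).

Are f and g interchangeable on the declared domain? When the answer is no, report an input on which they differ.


There is a counterexample at a=0, b=-5: 0 on one side, 45 on the other.
f: cur=3, then (((a * a) - (cur * a)) == (7 % (b - 2))) is true, then cur=0, then (((b + cur) + min(b, b)) == (3 * a)) is false, then b=5, then returns 0
g: cur=3, then (((a * a) - (cur * a)) == (7 % (b - 2))) is true, then cur=9, then (((b + cur) + min(b, b)) == (3 * a)) is false, then b=5, then returns 45
verdict: not equivalent; witness: a=0, b=-5


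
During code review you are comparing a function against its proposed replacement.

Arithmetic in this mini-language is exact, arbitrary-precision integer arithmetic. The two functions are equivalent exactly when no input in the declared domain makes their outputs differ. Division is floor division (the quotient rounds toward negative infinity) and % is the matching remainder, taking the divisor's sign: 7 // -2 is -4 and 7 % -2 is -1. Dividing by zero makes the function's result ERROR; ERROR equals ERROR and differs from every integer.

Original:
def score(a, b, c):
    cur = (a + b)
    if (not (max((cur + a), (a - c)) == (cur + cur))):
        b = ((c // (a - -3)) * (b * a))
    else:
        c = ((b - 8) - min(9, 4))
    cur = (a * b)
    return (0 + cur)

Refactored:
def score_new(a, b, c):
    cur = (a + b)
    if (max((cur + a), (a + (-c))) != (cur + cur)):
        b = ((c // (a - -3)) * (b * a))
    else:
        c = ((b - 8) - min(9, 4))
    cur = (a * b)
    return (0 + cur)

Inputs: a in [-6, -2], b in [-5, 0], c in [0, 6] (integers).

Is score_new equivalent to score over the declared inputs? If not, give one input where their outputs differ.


Changes here: comparison usage differs, and arithmetic usage differs, and boolean connective usage differs; the full 210-point sweep finds no disagreement.
verdict: equivalent


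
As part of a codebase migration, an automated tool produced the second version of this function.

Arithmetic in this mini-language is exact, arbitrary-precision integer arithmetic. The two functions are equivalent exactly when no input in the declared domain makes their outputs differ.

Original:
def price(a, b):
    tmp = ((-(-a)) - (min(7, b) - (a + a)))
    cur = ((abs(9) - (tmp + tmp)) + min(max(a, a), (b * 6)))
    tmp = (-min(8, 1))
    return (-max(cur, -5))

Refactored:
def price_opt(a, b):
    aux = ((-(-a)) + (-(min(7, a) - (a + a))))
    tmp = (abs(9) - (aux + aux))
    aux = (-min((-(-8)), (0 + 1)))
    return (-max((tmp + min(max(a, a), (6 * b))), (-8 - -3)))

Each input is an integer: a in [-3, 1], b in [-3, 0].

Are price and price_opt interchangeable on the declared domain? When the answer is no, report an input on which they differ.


These are not equivalent — on a=-3, b=-2 the outputs split (-11 vs -9).
price: tmp becomes -7; next cur becomes 11; next tmp becomes -1; next final value -11
price_opt: aux becomes -6; next tmp becomes 21; next aux becomes -1; next final value -9
verdict: not equivalent; witness: a=-3, b=-2


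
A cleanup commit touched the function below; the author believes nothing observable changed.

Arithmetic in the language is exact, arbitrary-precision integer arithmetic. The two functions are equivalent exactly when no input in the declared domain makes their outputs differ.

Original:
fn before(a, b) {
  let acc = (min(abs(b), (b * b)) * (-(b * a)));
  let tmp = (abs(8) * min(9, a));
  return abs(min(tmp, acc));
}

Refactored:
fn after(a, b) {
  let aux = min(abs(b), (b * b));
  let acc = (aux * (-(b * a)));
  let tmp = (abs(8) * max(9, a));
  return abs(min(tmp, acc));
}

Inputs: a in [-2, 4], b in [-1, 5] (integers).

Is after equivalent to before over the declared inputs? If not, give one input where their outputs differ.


Input a=-2, b=-1: 16 from before versus 2 from after.
verdict: not equivalent; witness: a=-2, b=-1


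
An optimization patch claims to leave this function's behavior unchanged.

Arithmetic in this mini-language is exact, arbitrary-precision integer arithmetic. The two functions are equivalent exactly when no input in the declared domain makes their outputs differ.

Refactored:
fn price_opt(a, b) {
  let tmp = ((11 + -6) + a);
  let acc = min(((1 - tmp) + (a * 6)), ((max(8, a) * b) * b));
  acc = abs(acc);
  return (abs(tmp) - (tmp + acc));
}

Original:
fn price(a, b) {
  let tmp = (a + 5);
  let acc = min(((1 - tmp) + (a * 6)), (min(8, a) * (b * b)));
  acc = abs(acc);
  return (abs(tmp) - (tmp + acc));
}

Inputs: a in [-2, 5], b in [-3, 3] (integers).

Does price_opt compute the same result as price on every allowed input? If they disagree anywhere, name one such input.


Not equivalent: a=-2, b=-3 separates them (-18 vs -14).
price: tmp becomes 3; next acc becomes -18; next acc becomes 18; next final value -18
price_opt: tmp becomes 3; next acc becomes -14; next acc becomes 14; next final value -14
verdict: not equivalent; witness: a=-2, b=-3


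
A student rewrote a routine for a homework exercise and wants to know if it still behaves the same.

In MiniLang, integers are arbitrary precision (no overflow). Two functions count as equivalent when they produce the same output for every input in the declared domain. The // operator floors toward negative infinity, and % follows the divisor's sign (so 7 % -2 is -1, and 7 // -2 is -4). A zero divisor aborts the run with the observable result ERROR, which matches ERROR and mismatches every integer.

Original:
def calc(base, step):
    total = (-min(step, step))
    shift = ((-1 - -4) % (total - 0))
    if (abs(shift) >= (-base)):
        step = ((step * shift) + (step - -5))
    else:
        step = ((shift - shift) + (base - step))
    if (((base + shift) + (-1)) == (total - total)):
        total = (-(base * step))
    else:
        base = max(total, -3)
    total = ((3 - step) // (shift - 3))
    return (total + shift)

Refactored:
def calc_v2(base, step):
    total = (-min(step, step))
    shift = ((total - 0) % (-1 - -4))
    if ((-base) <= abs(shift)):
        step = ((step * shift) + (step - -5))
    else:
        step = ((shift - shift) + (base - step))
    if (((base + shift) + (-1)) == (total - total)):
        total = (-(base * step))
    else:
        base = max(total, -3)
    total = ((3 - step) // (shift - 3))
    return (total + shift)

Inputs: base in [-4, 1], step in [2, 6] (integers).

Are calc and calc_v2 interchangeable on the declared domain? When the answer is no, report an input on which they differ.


There is a counterexample at base=-4, step=4: -4 on one side, -9 on the other.
calc: total becomes -4; next shift becomes -1; next (abs(shift) >= (-base)) evaluates to false; next step becomes -8; next (((base + shift) + (-1)) == (total - total)) evaluates to false; next base becomes -3; next total becomes -3; next final value -4
calc_v2: total becomes -4; next shift becomes 2; next ((-base) <= abs(shift)) evaluates to false; next step becomes -8; next (((base + shift) + (-1)) == (total - total)) evaluates to false; next base becomes -3; next total becomes -11; next final value -9
verdict: not equivalent; witness: base=-4, step=4


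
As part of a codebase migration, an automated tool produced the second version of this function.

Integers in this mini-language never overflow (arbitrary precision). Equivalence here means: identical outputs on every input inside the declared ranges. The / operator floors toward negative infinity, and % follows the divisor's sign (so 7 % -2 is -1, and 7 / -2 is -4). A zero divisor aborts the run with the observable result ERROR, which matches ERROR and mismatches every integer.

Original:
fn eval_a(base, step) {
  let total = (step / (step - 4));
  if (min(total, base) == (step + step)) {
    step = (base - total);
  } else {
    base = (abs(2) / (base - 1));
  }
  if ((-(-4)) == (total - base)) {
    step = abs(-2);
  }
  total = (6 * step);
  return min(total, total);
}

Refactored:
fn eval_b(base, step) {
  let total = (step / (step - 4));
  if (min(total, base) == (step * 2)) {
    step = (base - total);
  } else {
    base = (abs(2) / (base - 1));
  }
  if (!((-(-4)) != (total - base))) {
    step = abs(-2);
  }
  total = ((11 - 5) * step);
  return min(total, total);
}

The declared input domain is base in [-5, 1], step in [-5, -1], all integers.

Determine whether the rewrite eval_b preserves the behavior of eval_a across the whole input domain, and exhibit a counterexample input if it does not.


Side by side, the visible changes include: constant usage differs, plus comparison usage differs, plus arithmetic usage differs, plus boolean connective usage differs.
Spot check at base=-4, step=-5 — eval_a: total = 0; (min(total, base) == (step + step)) -> false; base = -1; ((-(-4)) == (total - base)) -> false; total = -30; return -30. eval_b: total = 0; (min(total, base) == (step * 2)) -> false; base = -1; (!((-(-4)) != (total - base))) -> false; total = -30; return -30. Both give -30.
Across all 35 domain points the two functions coincide.
verdict: equivalent


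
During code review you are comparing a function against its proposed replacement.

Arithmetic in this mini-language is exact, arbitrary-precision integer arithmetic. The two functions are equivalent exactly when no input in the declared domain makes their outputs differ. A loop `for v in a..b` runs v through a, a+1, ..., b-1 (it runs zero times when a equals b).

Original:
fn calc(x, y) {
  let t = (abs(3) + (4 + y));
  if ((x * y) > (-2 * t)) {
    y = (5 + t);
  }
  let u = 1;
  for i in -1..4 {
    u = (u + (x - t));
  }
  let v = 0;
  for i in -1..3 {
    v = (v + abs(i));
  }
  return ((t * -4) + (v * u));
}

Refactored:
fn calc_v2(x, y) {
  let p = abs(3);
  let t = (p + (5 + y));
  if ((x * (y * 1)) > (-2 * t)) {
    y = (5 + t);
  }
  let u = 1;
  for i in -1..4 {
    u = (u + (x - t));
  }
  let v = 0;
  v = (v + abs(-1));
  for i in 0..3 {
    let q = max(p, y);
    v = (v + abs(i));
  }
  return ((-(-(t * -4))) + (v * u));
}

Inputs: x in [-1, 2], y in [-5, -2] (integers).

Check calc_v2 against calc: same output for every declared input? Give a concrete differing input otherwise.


Consider the input x=-1, y=-5.
calc: t=2, then ((x * y) > (-2 * t)) is true, then y=7, then u=1, then (i=-1), then u=-2, then (i=0), then u=-5, then (i=1), then u=-8, then (i=2), then u=-11, then (i=3), then u=-14, then v=0, then (i=-1), then v=1, then (i=0), then v=1, then (i=1), then v=2, then (i=2), then v=4, then returns -64
calc_v2: p=3, then t=3, then ((x * (y * 1)) > (-2 * t)) is true, then y=8, then u=1, then (i=-1), then u=-3, then (i=0), then u=-7, then (i=1), then u=-11, then (i=2), then u=-15, then (i=3), then u=-19, then v=0, then v=1, then (i=0), then q=8, then v=1, then (i=1), then q=8, then v=2, then (i=2), then q=8, then v=4, then returns -88
-64 vs -88 — the two versions disagree here.
verdict: not equivalent; witness: x=-1, y=-5
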